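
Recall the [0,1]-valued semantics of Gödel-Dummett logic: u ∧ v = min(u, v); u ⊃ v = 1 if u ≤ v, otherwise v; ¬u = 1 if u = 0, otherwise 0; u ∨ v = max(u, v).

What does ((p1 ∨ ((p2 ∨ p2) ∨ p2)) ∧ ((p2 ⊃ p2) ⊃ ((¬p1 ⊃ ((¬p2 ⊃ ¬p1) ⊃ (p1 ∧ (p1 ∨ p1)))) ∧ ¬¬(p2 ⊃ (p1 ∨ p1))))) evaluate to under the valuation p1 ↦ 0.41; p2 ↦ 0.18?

0.41

(p2 ∨ p2) = max(0.18, 0.18) = 0.18
((p2 ∨ p2) ∨ p2) = max(0.18, 0.18) = 0.18
(p1 ∨ ((p2 ∨ p2) ∨ p2)) = max(0.41, 0.18) = 0.41
(p2 ⊃ p2): 0.18 ≤ 0.18, so result = 1
¬p1: Gödel ¬ of 0.41 = 0 (operand ≠ 0)
¬p2: Gödel ¬ of 0.18 = 0 (operand ≠ 0)
¬p1: Gödel ¬ of 0.41 = 0 (operand ≠ 0)
(¬p2 ⊃ ¬p1): 0 ≤ 0, so result = 1
(p1 ∨ p1) = max(0.41, 0.41) = 0.41
(p1 ∧ (p1 ∨ p1)) = min(0.41, 0.41) = 0.41
((¬p2 ⊃ ¬p1) ⊃ (p1 ∧ (p1 ∨ p1))): 1 > 0.41, so result = 0.41
(¬p1 ⊃ ((¬p2 ⊃ ¬p1) ⊃ (p1 ∧ (p1 ∨ p1)))): 0 ≤ 0.41, so result = 1
(p1 ∨ p1) = max(0.41, 0.41) = 0.41
(p2 ⊃ (p1 ∨ p1)): 0.18 ≤ 0.41, so result = 1
¬(p2 ⊃ (p1 ∨ p1)): Gödel ¬ of 1 = 0 (operand ≠ 0)
¬¬(p2 ⊃ (p1 ∨ p1)): Gödel ¬ of 0 = 1 (operand is 0)
((¬p1 ⊃ ((¬p2 ⊃ ¬p1) ⊃ (p1 ∧ (p1 ∨ p1)))) ∧ ¬¬(p2 ⊃ (p1 ∨ p1))) = min(1, 1) = 1
((p2 ⊃ p2) ⊃ ((¬p1 ⊃ ((¬p2 ⊃ ¬p1) ⊃ (p1 ∧ (p1 ∨ p1)))) ∧ ¬¬(p2 ⊃ (p1 ∨ p1)))): 1 ≤ 1, so result = 1
((p1 ∨ ((p2 ∨ p2) ∨ p2)) ∧ ((p2 ⊃ p2) ⊃ ((¬p1 ⊃ ((¬p2 ⊃ ¬p1) ⊃ (p1 ∧ (p1 ∨ p1)))) ∧ ¬¬(p2 ⊃ (p1 ∨ p1))))) = min(0.41, 1) = 0.41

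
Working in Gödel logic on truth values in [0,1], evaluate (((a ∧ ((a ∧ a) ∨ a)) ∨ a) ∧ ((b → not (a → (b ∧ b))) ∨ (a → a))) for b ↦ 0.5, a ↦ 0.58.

(a ∧ a) = min(0.58, 0.58) = 0.58
((a ∧ a) ∨ a) = max(0.58, 0.58) = 0.58
(a ∧ ((a ∧ a) ∨ a)) = min(0.58, 0.58) = 0.58
((a ∧ ((a ∧ a) ∨ a)) ∨ a) = max(0.58, 0.58) = 0.58
(b ∧ b) = min(0.5, 0.5) = 0.5
(a → (b ∧ b)): 0.58 > 0.5, so result = 0.5
not (a → (b ∧ b)): Gödel ¬ of 0.5 = 0 (operand ≠ 0)
(b → not (a → (b ∧ b))): 0.5 > 0, so result = 0
(a → a): 0.58 ≤ 0.58, so result = 1
((b → not (a → (b ∧ b))) ∨ (a → a)) = max(0, 1) = 1
(((a ∧ ((a ∧ a) ∨ a)) ∨ a) ∧ ((b → not (a → (b ∧ b))) ∨ (a → a))) = min(0.58, 1) = 0.58

0.58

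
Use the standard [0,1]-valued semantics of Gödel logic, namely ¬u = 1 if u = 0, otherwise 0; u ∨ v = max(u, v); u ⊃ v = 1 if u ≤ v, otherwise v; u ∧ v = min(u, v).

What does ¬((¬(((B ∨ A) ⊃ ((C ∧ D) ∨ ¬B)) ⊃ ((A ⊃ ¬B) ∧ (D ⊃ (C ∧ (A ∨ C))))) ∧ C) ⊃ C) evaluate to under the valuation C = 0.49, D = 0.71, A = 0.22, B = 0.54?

0.00

(B ∨ A) = max(0.54, 0.22) = 0.54
(C ∧ D) = min(0.49, 0.71) = 0.49
¬B: Gödel ¬ of 0.54 = 0 (operand ≠ 0)
((C ∧ D) ∨ ¬B) = max(0.49, 0) = 0.49
((B ∨ A) ⊃ ((C ∧ D) ∨ ¬B)): 0.54 > 0.49, so result = 0.49
¬B: Gödel ¬ of 0.54 = 0 (operand ≠ 0)
(A ⊃ ¬B): 0.22 > 0, so result = 0
(A ∨ C) = max(0.22, 0.49) = 0.49
(C ∧ (A ∨ C)) = min(0.49, 0.49) = 0.49
(D ⊃ (C ∧ (A ∨ C))): 0.71 > 0.49, so result = 0.49
((A ⊃ ¬B) ∧ (D ⊃ (C ∧ (A ∨ C)))) = min(0, 0.49) = 0
(((B ∨ A) ⊃ ((C ∧ D) ∨ ¬B)) ⊃ ((A ⊃ ¬B) ∧ (D ⊃ (C ∧ (A ∨ C))))): 0.49 > 0, so result = 0
¬(((B ∨ A) ⊃ ((C ∧ D) ∨ ¬B)) ⊃ ((A ⊃ ¬B) ∧ (D ⊃ (C ∧ (A ∨ C))))): Gödel ¬ of 0 = 1 (operand is 0)
(¬(((B ∨ A) ⊃ ((C ∧ D) ∨ ¬B)) ⊃ ((A ⊃ ¬B) ∧ (D ⊃ (C ∧ (A ∨ C))))) ∧ C) = min(1, 0.49) = 0.49
((¬(((B ∨ A) ⊃ ((C ∧ D) ∨ ¬B)) ⊃ ((A ⊃ ¬B) ∧ (D ⊃ (C ∧ (A ∨ C))))) ∧ C) ⊃ C): 0.49 ≤ 0.49, so result = 1
¬((¬(((B ∨ A) ⊃ ((C ∧ D) ∨ ¬B)) ⊃ ((A ⊃ ¬B) ∧ (D ⊃ (C ∧ (A ∨ C))))) ∧ C) ⊃ C): Gödel ¬ of 1 = 0 (operand ≠ 0)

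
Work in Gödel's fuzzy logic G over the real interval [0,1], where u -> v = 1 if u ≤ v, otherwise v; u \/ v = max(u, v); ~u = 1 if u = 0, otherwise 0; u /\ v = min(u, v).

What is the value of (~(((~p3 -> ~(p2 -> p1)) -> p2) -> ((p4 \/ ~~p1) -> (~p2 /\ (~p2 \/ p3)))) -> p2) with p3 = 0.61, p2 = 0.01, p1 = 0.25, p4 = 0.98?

~p3: Gödel ¬ of 0.61 = 0 (operand ≠ 0)
(p2 -> p1): 0.01 ≤ 0.25, so result = 1
~(p2 -> p1): Gödel ¬ of 1 = 0 (operand ≠ 0)
(~p3 -> ~(p2 -> p1)): 0 ≤ 0, so result = 1
((~p3 -> ~(p2 -> p1)) -> p2): 1 > 0.01, so result = 0.01
~p1: Gödel ¬ of 0.25 = 0 (operand ≠ 0)
~~p1: Gödel ¬ of 0 = 1 (operand is 0)
(p4 \/ ~~p1) = max(0.98, 1) = 1
~p2: Gödel ¬ of 0.01 = 0 (operand ≠ 0)
~p2: Gödel ¬ of 0.01 = 0 (operand ≠ 0)
(~p2 \/ p3) = max(0, 0.61) = 0.61
(~p2 /\ (~p2 \/ p3)) = min(0, 0.61) = 0
((p4 \/ ~~p1) -> (~p2 /\ (~p2 \/ p3))): 1 > 0, so result = 0
(((~p3 -> ~(p2 -> p1)) -> p2) -> ((p4 \/ ~~p1) -> (~p2 /\ (~p2 \/ p3)))): 0.01 > 0, so result = 0
~(((~p3 -> ~(p2 -> p1)) -> p2) -> ((p4 \/ ~~p1) -> (~p2 /\ (~p2 \/ p3)))): Gödel ¬ of 0 = 1 (operand is 0)
(~(((~p3 -> ~(p2 -> p1)) -> p2) -> ((p4 \/ ~~p1) -> (~p2 /\ (~p2 \/ p3)))) -> p2): 1 > 0.01, so result = 0.01

0.01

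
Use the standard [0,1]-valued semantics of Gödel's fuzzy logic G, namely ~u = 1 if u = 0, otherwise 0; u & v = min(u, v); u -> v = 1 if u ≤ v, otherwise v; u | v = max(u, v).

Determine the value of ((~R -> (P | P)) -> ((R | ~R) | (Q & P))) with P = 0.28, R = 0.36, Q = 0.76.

~R: Gödel ¬ of 0.36 = 0 (operand ≠ 0)
(P | P) = max(0.28, 0.28) = 0.28
(~R -> (P | P)): 0 ≤ 0.28, so result = 1
~R: Gödel ¬ of 0.36 = 0 (operand ≠ 0)
(R | ~R) = max(0.36, 0) = 0.36
(Q & P) = min(0.76, 0.28) = 0.28
((R | ~R) | (Q & P)) = max(0.36, 0.28) = 0.36
((~R -> (P | P)) -> ((R | ~R) | (Q & P))): 1 > 0.36, so result = 0.36

0.36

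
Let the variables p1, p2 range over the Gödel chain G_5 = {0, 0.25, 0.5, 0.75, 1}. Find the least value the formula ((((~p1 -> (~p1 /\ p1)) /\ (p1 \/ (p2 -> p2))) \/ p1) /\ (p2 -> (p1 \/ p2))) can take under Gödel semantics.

0.00

The minimum is attained at p1 = 0, p2 = 0:
  ~p1: Gödel ¬ of 0 = 1 (operand is 0)
  ~p1: Gödel ¬ of 0 = 1 (operand is 0)
  (~p1 /\ p1) = min(1, 0) = 0
  (~p1 -> (~p1 /\ p1)): 1 > 0, so result = 0
  (p2 -> p2): 0 ≤ 0, so result = 1
  (p1 \/ (p2 -> p2)) = max(0, 1) = 1
  ((~p1 -> (~p1 /\ p1)) /\ (p1 \/ (p2 -> p2))) = min(0, 1) = 0
  (((~p1 -> (~p1 /\ p1)) /\ (p1 \/ (p2 -> p2))) \/ p1) = max(0, 0) = 0
  (p1 \/ p2) = max(0, 0) = 0
  (p2 -> (p1 \/ p2)): 0 ≤ 0, so result = 1
  ((((~p1 -> (~p1 /\ p1)) /\ (p1 \/ (p2 -> p2))) \/ p1) /\ (p2 -> (p1 \/ p2))) = min(0, 1) = 0
Checking all 25 assignments confirms none give a value below 0.00.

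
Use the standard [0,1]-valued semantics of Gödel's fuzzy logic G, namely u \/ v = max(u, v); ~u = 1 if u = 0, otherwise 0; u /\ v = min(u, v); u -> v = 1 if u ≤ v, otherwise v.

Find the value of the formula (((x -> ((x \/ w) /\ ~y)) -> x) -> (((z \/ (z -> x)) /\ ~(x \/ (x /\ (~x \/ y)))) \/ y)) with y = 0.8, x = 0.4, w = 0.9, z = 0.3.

0.80

(x \/ w) = max(0.4, 0.9) = 0.9
~y: Gödel ¬ of 0.8 = 0 (operand ≠ 0)
((x \/ w) /\ ~y) = min(0.9, 0) = 0
(x -> ((x \/ w) /\ ~y)): 0.4 > 0, so result = 0
((x -> ((x \/ w) /\ ~y)) -> x): 0 ≤ 0.4, so result = 1
(z -> x): 0.3 ≤ 0.4, so result = 1
(z \/ (z -> x)) = max(0.3, 1) = 1
~x: Gödel ¬ of 0.4 = 0 (operand ≠ 0)
(~x \/ y) = max(0, 0.8) = 0.8
(x /\ (~x \/ y)) = min(0.4, 0.8) = 0.4
(x \/ (x /\ (~x \/ y))) = max(0.4, 0.4) = 0.4
~(x \/ (x /\ (~x \/ y))): Gödel ¬ of 0.4 = 0 (operand ≠ 0)
((z \/ (z -> x)) /\ ~(x \/ (x /\ (~x \/ y)))) = min(1, 0) = 0
(((z \/ (z -> x)) /\ ~(x \/ (x /\ (~x \/ y)))) \/ y) = max(0, 0.8) = 0.8
(((x -> ((x \/ w) /\ ~y)) -> x) -> (((z \/ (z -> x)) /\ ~(x \/ (x /\ (~x \/ y)))) \/ y)): 1 > 0.8, so result = 0.8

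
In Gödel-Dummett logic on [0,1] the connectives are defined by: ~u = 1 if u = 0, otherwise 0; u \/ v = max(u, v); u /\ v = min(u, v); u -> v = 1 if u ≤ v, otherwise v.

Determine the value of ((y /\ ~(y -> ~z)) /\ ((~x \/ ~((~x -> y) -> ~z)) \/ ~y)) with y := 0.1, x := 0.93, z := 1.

~z: Gödel ¬ of 1 = 0 (operand ≠ 0)
(y -> ~z): 0.1 > 0, so result = 0
~(y -> ~z): Gödel ¬ of 0 = 1 (operand is 0)
(y /\ ~(y -> ~z)) = min(0.1, 1) = 0.1
~x: Gödel ¬ of 0.93 = 0 (operand ≠ 0)
~x: Gödel ¬ of 0.93 = 0 (operand ≠ 0)
(~x -> y): 0 ≤ 0.1, so result = 1
~z: Gödel ¬ of 1 = 0 (operand ≠ 0)
((~x -> y) -> ~z): 1 > 0, so result = 0
~((~x -> y) -> ~z): Gödel ¬ of 0 = 1 (operand is 0)
(~x \/ ~((~x -> y) -> ~z)) = max(0, 1) = 1
~y: Gödel ¬ of 0.1 = 0 (operand ≠ 0)
((~x \/ ~((~x -> y) -> ~z)) \/ ~y) = max(1, 0) = 1
((y /\ ~(y -> ~z)) /\ ((~x \/ ~((~x -> y) -> ~z)) \/ ~y)) = min(0.1, 1) = 0.1

0.10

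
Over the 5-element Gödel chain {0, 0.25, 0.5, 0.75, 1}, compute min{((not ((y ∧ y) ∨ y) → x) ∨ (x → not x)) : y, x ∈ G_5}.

0.25

The minimum is attained at y = 0, x = 0.25:
  (y ∧ y) = min(0, 0) = 0
  ((y ∧ y) ∨ y) = max(0, 0) = 0
  not ((y ∧ y) ∨ y): Gödel ¬ of 0 = 1 (operand is 0)
  (not ((y ∧ y) ∨ y) → x): 1 > 0.25, so result = 0.25
  not x: Gödel ¬ of 0.25 = 0 (operand ≠ 0)
  (x → not x): 0.25 > 0, so result = 0
  ((not ((y ∧ y) ∨ y) → x) ∨ (x → not x)) = max(0.25, 0) = 0.25
Checking all 25 assignments confirms none give a value below 0.25.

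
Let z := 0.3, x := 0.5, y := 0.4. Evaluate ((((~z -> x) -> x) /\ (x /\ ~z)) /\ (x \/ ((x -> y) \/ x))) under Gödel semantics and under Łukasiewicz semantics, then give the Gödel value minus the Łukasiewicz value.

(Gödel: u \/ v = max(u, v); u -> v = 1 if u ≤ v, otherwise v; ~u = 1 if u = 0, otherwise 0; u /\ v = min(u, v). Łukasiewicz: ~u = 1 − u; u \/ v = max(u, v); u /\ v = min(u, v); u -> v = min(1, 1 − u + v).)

-0.50

Gödel evaluation:
  ~z: Gödel ¬ of 0.3 = 0 (operand ≠ 0)
  (~z -> x): 0 ≤ 0.5, so result = 1
  ((~z -> x) -> x): 1 > 0.5, so result = 0.5
  ~z: Gödel ¬ of 0.3 = 0 (operand ≠ 0)
  (x /\ ~z) = min(0.5, 0) = 0
  (((~z -> x) -> x) /\ (x /\ ~z)) = min(0.5, 0) = 0
  (x -> y): 0.5 > 0.4, so result = 0.4
  ((x -> y) \/ x) = max(0.4, 0.5) = 0.5
  (x \/ ((x -> y) \/ x)) = max(0.5, 0.5) = 0.5
  ((((~z -> x) -> x) /\ (x /\ ~z)) /\ (x \/ ((x -> y) \/ x))) = min(0, 0.5) = 0
  Gödel value = 0
Łukasiewicz evaluation:
  ~z: Łukasiewicz ¬ gives 1 − 0.3 = 0.7
  (~z -> x): min(1, 1 − 0.7 + 0.5) = 0.8
  ((~z -> x) -> x): min(1, 1 − 0.8 + 0.5) = 0.7
  ~z: Łukasiewicz ¬ gives 1 − 0.3 = 0.7
  (x /\ ~z) = min(0.5, 0.7) = 0.5
  (((~z -> x) -> x) /\ (x /\ ~z)) = min(0.7, 0.5) = 0.5
  (x -> y): min(1, 1 − 0.5 + 0.4) = 0.9
  ((x -> y) \/ x) = max(0.9, 0.5) = 0.9
  (x \/ ((x -> y) \/ x)) = max(0.5, 0.9) = 0.9
  ((((~z -> x) -> x) /\ (x /\ ~z)) /\ (x \/ ((x -> y) \/ x))) = min(0.5, 0.9) = 0.5
  Łukasiewicz value = 0.5
Difference: 0 − 0.5 = -0.50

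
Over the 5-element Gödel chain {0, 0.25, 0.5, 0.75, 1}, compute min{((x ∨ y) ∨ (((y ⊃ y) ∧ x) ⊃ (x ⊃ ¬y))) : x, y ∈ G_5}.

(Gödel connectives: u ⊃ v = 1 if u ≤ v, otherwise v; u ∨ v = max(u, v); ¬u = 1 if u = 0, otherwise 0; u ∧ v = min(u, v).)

The minimum is attained at x = 0.25, y = 0.25:
  (x ∨ y) = max(0.25, 0.25) = 0.25
  (y ⊃ y): 0.25 ≤ 0.25, so result = 1
  ((y ⊃ y) ∧ x) = min(1, 0.25) = 0.25
  ¬y: Gödel ¬ of 0.25 = 0 (operand ≠ 0)
  (x ⊃ ¬y): 0.25 > 0, so result = 0
  (((y ⊃ y) ∧ x) ⊃ (x ⊃ ¬y)): 0.25 > 0, so result = 0
  ((x ∨ y) ∨ (((y ⊃ y) ∧ x) ⊃ (x ⊃ ¬y))) = max(0.25, 0) = 0.25
Checking all 25 assignments confirms none give a value below 0.25.

0.25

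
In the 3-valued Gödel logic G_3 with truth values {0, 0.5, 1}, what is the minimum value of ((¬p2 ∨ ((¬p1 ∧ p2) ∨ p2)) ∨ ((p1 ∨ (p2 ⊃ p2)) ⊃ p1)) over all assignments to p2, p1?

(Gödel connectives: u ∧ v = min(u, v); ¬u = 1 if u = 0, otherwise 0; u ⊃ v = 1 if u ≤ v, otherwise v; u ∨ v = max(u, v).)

The minimum is attained at p2 = 0.5, p1 = 0:
  ¬p2: Gödel ¬ of 0.5 = 0 (operand ≠ 0)
  ¬p1: Gödel ¬ of 0 = 1 (operand is 0)
  (¬p1 ∧ p2) = min(1, 0.5) = 0.5
  ((¬p1 ∧ p2) ∨ p2) = max(0.5, 0.5) = 0.5
  (¬p2 ∨ ((¬p1 ∧ p2) ∨ p2)) = max(0, 0.5) = 0.5
  (p2 ⊃ p2): 0.5 ≤ 0.5, so result = 1
  (p1 ∨ (p2 ⊃ p2)) = max(0, 1) = 1
  ((p1 ∨ (p2 ⊃ p2)) ⊃ p1): 1 > 0, so result = 0
  ((¬p2 ∨ ((¬p1 ∧ p2) ∨ p2)) ∨ ((p1 ∨ (p2 ⊃ p2)) ⊃ p1)) = max(0.5, 0) = 0.5
Checking all 9 assignments confirms none give a value below 0.50.

0.50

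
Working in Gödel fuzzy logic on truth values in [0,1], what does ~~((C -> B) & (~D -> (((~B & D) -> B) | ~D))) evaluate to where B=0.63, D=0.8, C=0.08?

(C -> B): 0.08 ≤ 0.63, so result = 1
~D: Gödel ¬ of 0.8 = 0 (operand ≠ 0)
~B: Gödel ¬ of 0.63 = 0 (operand ≠ 0)
(~B & D) = min(0, 0.8) = 0
((~B & D) -> B): 0 ≤ 0.63, so result = 1
~D: Gödel ¬ of 0.8 = 0 (operand ≠ 0)
(((~B & D) -> B) | ~D) = max(1, 0) = 1
(~D -> (((~B & D) -> B) | ~D)): 0 ≤ 1, so result = 1
((C -> B) & (~D -> (((~B & D) -> B) | ~D))) = min(1, 1) = 1
~((C -> B) & (~D -> (((~B & D) -> B) | ~D))): Gödel ¬ of 1 = 0 (operand ≠ 0)
~~((C -> B) & (~D -> (((~B & D) -> B) | ~D))): Gödel ¬ of 0 = 1 (operand is 0)

1.00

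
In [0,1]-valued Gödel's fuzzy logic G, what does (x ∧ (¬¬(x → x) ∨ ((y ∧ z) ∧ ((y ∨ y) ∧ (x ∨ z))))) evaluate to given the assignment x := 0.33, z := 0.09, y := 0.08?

(x → x): 0.33 ≤ 0.33, so result = 1
¬(x → x): Gödel ¬ of 1 = 0 (operand ≠ 0)
¬¬(x → x): Gödel ¬ of 0 = 1 (operand is 0)
(y ∧ z) = min(0.08, 0.09) = 0.08
(y ∨ y) = max(0.08, 0.08) = 0.08
(x ∨ z) = max(0.33, 0.09) = 0.33
((y ∨ y) ∧ (x ∨ z)) = min(0.08, 0.33) = 0.08
((y ∧ z) ∧ ((y ∨ y) ∧ (x ∨ z))) = min(0.08, 0.08) = 0.08
(¬¬(x → x) ∨ ((y ∧ z) ∧ ((y ∨ y) ∧ (x ∨ z)))) = max(1, 0.08) = 1
(x ∧ (¬¬(x → x) ∨ ((y ∧ z) ∧ ((y ∨ y) ∧ (x ∨ z))))) = min(0.33, 1) = 0.33

0.33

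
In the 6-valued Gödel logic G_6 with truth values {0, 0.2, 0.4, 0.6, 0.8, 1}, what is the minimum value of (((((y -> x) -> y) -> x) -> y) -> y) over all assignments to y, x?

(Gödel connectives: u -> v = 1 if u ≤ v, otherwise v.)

0.20

The minimum is attained at y = 0.2, x = 0:
  (y -> x): 0.2 > 0, so result = 0
  ((y -> x) -> y): 0 ≤ 0.2, so result = 1
  (((y -> x) -> y) -> x): 1 > 0, so result = 0
  ((((y -> x) -> y) -> x) -> y): 0 ≤ 0.2, so result = 1
  (((((y -> x) -> y) -> x) -> y) -> y): 1 > 0.2, so result = 0.2
Checking all 36 assignments confirms none give a value below 0.20.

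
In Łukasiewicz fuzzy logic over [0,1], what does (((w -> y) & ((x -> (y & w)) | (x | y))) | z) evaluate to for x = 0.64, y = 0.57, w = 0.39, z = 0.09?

(w -> y): min(1, 1 − 0.39 + 0.57) = 1
(y & w) = min(0.57, 0.39) = 0.39
(x -> (y & w)): min(1, 1 − 0.64 + 0.39) = 0.75
(x | y) = max(0.64, 0.57) = 0.64
((x -> (y & w)) | (x | y)) = max(0.75, 0.64) = 0.75
((w -> y) & ((x -> (y & w)) | (x | y))) = min(1, 0.75) = 0.75
(((w -> y) & ((x -> (y & w)) | (x | y))) | z) = max(0.75, 0.09) = 0.75

0.75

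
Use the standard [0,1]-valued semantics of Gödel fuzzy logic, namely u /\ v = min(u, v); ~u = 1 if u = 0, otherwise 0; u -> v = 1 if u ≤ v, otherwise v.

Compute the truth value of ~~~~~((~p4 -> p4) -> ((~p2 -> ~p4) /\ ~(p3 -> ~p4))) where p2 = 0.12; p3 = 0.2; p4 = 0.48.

0.00

~p4: Gödel ¬ of 0.48 = 0 (operand ≠ 0)
(~p4 -> p4): 0 ≤ 0.48, so result = 1
~p2: Gödel ¬ of 0.12 = 0 (operand ≠ 0)
~p4: Gödel ¬ of 0.48 = 0 (operand ≠ 0)
(~p2 -> ~p4): 0 ≤ 0, so result = 1
~p4: Gödel ¬ of 0.48 = 0 (operand ≠ 0)
(p3 -> ~p4): 0.2 > 0, so result = 0
~(p3 -> ~p4): Gödel ¬ of 0 = 1 (operand is 0)
((~p2 -> ~p4) /\ ~(p3 -> ~p4)) = min(1, 1) = 1
((~p4 -> p4) -> ((~p2 -> ~p4) /\ ~(p3 -> ~p4))): 1 ≤ 1, so result = 1
~((~p4 -> p4) -> ((~p2 -> ~p4) /\ ~(p3 -> ~p4))): Gödel ¬ of 1 = 0 (operand ≠ 0)
~~((~p4 -> p4) -> ((~p2 -> ~p4) /\ ~(p3 -> ~p4))): Gödel ¬ of 0 = 1 (operand is 0)
~~~((~p4 -> p4) -> ((~p2 -> ~p4) /\ ~(p3 -> ~p4))): Gödel ¬ of 1 = 0 (operand ≠ 0)
~~~~((~p4 -> p4) -> ((~p2 -> ~p4) /\ ~(p3 -> ~p4))): Gödel ¬ of 0 = 1 (operand is 0)
~~~~~((~p4 -> p4) -> ((~p2 -> ~p4) /\ ~(p3 -> ~p4))): Gödel ¬ of 1 = 0 (operand ≠ 0)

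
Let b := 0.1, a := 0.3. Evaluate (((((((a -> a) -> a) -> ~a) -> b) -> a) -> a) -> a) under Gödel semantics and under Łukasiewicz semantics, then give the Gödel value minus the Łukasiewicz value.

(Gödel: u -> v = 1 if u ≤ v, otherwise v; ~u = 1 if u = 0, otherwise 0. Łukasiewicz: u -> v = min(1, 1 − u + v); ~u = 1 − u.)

-0.70

Gödel evaluation:
  (a -> a): 0.3 ≤ 0.3, so result = 1
  ((a -> a) -> a): 1 > 0.3, so result = 0.3
  ~a: Gödel ¬ of 0.3 = 0 (operand ≠ 0)
  (((a -> a) -> a) -> ~a): 0.3 > 0, so result = 0
  ((((a -> a) -> a) -> ~a) -> b): 0 ≤ 0.1, so result = 1
  (((((a -> a) -> a) -> ~a) -> b) -> a): 1 > 0.3, so result = 0.3
  ((((((a -> a) -> a) -> ~a) -> b) -> a) -> a): 0.3 ≤ 0.3, so result = 1
  (((((((a -> a) -> a) -> ~a) -> b) -> a) -> a) -> a): 1 > 0.3, so result = 0.3
  Gödel value = 0.3
Łukasiewicz evaluation:
  (a -> a): min(1, 1 − 0.3 + 0.3) = 1
  ((a -> a) -> a): min(1, 1 − 1 + 0.3) = 0.3
  ~a: Łukasiewicz ¬ gives 1 − 0.3 = 0.7
  (((a -> a) -> a) -> ~a): min(1, 1 − 0.3 + 0.7) = 1
  ((((a -> a) -> a) -> ~a) -> b): min(1, 1 − 1 + 0.1) = 0.1
  (((((a -> a) -> a) -> ~a) -> b) -> a): min(1, 1 − 0.1 + 0.3) = 1
  ((((((a -> a) -> a) -> ~a) -> b) -> a) -> a): min(1, 1 − 1 + 0.3) = 0.3
  (((((((a -> a) -> a) -> ~a) -> b) -> a) -> a) -> a): min(1, 1 − 0.3 + 0.3) = 1
  Łukasiewicz value = 1
Difference: 0.3 − 1 = -0.70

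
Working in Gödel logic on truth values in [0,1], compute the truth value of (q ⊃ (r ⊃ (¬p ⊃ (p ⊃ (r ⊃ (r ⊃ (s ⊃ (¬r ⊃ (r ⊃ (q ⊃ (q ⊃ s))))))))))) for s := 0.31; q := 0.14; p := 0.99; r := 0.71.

¬p: Gödel ¬ of 0.99 = 0 (operand ≠ 0)
¬r: Gödel ¬ of 0.71 = 0 (operand ≠ 0)
(q ⊃ s): 0.14 ≤ 0.31, so result = 1
(q ⊃ (q ⊃ s)): 0.14 ≤ 1, so result = 1
(r ⊃ (q ⊃ (q ⊃ s))): 0.71 ≤ 1, so result = 1
(¬r ⊃ (r ⊃ (q ⊃ (q ⊃ s)))): 0 ≤ 1, so result = 1
(s ⊃ (¬r ⊃ (r ⊃ (q ⊃ (q ⊃ s))))): 0.31 ≤ 1, so result = 1
(r ⊃ (s ⊃ (¬r ⊃ (r ⊃ (q ⊃ (q ⊃ s)))))): 0.71 ≤ 1, so result = 1
(r ⊃ (r ⊃ (s ⊃ (¬r ⊃ (r ⊃ (q ⊃ (q ⊃ s))))))): 0.71 ≤ 1, so result = 1
(p ⊃ (r ⊃ (r ⊃ (s ⊃ (¬r ⊃ (r ⊃ (q ⊃ (q ⊃ s)))))))): 0.99 ≤ 1, so result = 1
(¬p ⊃ (p ⊃ (r ⊃ (r ⊃ (s ⊃ (¬r ⊃ (r ⊃ (q ⊃ (q ⊃ s))))))))): 0 ≤ 1, so result = 1
(r ⊃ (¬p ⊃ (p ⊃ (r ⊃ (r ⊃ (s ⊃ (¬r ⊃ (r ⊃ (q ⊃ (q ⊃ s)))))))))): 0.71 ≤ 1, so result = 1
(q ⊃ (r ⊃ (¬p ⊃ (p ⊃ (r ⊃ (r ⊃ (s ⊃ (¬r ⊃ (r ⊃ (q ⊃ (q ⊃ s))))))))))): 0.14 ≤ 1, so result = 1

1.00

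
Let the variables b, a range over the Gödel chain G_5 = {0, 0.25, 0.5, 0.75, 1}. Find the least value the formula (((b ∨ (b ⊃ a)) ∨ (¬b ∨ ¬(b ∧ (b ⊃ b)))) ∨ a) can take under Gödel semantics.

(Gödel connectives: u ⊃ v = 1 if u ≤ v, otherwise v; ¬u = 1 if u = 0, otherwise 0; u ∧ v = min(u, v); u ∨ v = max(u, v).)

0.25

The minimum is attained at b = 0.25, a = 0:
  (b ⊃ a): 0.25 > 0, so result = 0
  (b ∨ (b ⊃ a)) = max(0.25, 0) = 0.25
  ¬b: Gödel ¬ of 0.25 = 0 (operand ≠ 0)
  (b ⊃ b): 0.25 ≤ 0.25, so result = 1
  (b ∧ (b ⊃ b)) = min(0.25, 1) = 0.25
  ¬(b ∧ (b ⊃ b)): Gödel ¬ of 0.25 = 0 (operand ≠ 0)
  (¬b ∨ ¬(b ∧ (b ⊃ b))) = max(0, 0) = 0
  ((b ∨ (b ⊃ a)) ∨ (¬b ∨ ¬(b ∧ (b ⊃ b)))) = max(0.25, 0) = 0.25
  (((b ∨ (b ⊃ a)) ∨ (¬b ∨ ¬(b ∧ (b ⊃ b)))) ∨ a) = max(0.25, 0) = 0.25
Checking all 25 assignments confirms none give a value below 0.25.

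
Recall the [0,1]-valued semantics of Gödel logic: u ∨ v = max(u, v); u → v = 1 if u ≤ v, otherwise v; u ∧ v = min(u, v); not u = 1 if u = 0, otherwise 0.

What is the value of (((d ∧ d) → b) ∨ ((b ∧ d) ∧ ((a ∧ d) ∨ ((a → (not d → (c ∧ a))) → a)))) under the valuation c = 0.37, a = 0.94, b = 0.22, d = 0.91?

(d ∧ d) = min(0.91, 0.91) = 0.91
((d ∧ d) → b): 0.91 > 0.22, so result = 0.22
(b ∧ d) = min(0.22, 0.91) = 0.22
(a ∧ d) = min(0.94, 0.91) = 0.91
not d: Gödel ¬ of 0.91 = 0 (operand ≠ 0)
(c ∧ a) = min(0.37, 0.94) = 0.37
(not d → (c ∧ a)): 0 ≤ 0.37, so result = 1
(a → (not d → (c ∧ a))): 0.94 ≤ 1, so result = 1
((a → (not d → (c ∧ a))) → a): 1 > 0.94, so result = 0.94
((a ∧ d) ∨ ((a → (not d → (c ∧ a))) → a)) = max(0.91, 0.94) = 0.94
((b ∧ d) ∧ ((a ∧ d) ∨ ((a → (not d → (c ∧ a))) → a))) = min(0.22, 0.94) = 0.22
(((d ∧ d) → b) ∨ ((b ∧ d) ∧ ((a ∧ d) ∨ ((a → (not d → (c ∧ a))) → a)))) = max(0.22, 0.22) = 0.22

0.22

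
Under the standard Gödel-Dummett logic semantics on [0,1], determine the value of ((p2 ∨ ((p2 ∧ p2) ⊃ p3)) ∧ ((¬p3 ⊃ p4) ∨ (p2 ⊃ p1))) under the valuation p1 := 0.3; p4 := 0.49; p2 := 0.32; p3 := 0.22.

(p2 ∧ p2) = min(0.32, 0.32) = 0.32
((p2 ∧ p2) ⊃ p3): 0.32 > 0.22, so result = 0.22
(p2 ∨ ((p2 ∧ p2) ⊃ p3)) = max(0.32, 0.22) = 0.32
¬p3: Gödel ¬ of 0.22 = 0 (operand ≠ 0)
(¬p3 ⊃ p4): 0 ≤ 0.49, so result = 1
(p2 ⊃ p1): 0.32 > 0.3, so result = 0.3
((¬p3 ⊃ p4) ∨ (p2 ⊃ p1)) = max(1, 0.3) = 1
((p2 ∨ ((p2 ∧ p2) ⊃ p3)) ∧ ((¬p3 ⊃ p4) ∨ (p2 ⊃ p1))) = min(0.32, 1) = 0.32

0.32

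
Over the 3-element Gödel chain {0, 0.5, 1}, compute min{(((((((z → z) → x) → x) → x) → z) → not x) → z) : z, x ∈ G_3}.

The minimum is attained at z = 0, x = 0:
  (z → z): 0 ≤ 0, so result = 1
  ((z → z) → x): 1 > 0, so result = 0
  (((z → z) → x) → x): 0 ≤ 0, so result = 1
  ((((z → z) → x) → x) → x): 1 > 0, so result = 0
  (((((z → z) → x) → x) → x) → z): 0 ≤ 0, so result = 1
  not x: Gödel ¬ of 0 = 1 (operand is 0)
  ((((((z → z) → x) → x) → x) → z) → not x): 1 ≤ 1, so result = 1
  (((((((z → z) → x) → x) → x) → z) → not x) → z): 1 > 0, so result = 0
Checking all 9 assignments confirms none give a value below 0.00.

0.00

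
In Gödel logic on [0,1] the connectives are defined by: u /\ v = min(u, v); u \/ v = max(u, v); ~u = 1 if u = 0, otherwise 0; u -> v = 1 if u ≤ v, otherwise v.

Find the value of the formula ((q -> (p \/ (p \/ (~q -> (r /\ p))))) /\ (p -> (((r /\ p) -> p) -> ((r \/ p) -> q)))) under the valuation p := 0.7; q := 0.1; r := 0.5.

0.10

~q: Gödel ¬ of 0.1 = 0 (operand ≠ 0)
(r /\ p) = min(0.5, 0.7) = 0.5
(~q -> (r /\ p)): 0 ≤ 0.5, so result = 1
(p \/ (~q -> (r /\ p))) = max(0.7, 1) = 1
(p \/ (p \/ (~q -> (r /\ p)))) = max(0.7, 1) = 1
(q -> (p \/ (p \/ (~q -> (r /\ p))))): 0.1 ≤ 1, so result = 1
(r /\ p) = min(0.5, 0.7) = 0.5
((r /\ p) -> p): 0.5 ≤ 0.7, so result = 1
(r \/ p) = max(0.5, 0.7) = 0.7
((r \/ p) -> q): 0.7 > 0.1, so result = 0.1
(((r /\ p) -> p) -> ((r \/ p) -> q)): 1 > 0.1, so result = 0.1
(p -> (((r /\ p) -> p) -> ((r \/ p) -> q))): 0.7 > 0.1, so result = 0.1
((q -> (p \/ (p \/ (~q -> (r /\ p))))) /\ (p -> (((r /\ p) -> p) -> ((r \/ p) -> q)))) = min(1, 0.1) = 0.1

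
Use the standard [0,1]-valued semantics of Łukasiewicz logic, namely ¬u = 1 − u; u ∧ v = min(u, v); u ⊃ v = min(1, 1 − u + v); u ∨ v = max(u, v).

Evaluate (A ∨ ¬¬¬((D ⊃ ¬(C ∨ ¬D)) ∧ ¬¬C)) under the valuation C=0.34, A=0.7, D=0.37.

0.70

¬D: Łukasiewicz ¬ gives 1 − 0.37 = 0.63
(C ∨ ¬D) = max(0.34, 0.63) = 0.63
¬(C ∨ ¬D): Łukasiewicz ¬ gives 1 − 0.63 = 0.37
(D ⊃ ¬(C ∨ ¬D)): min(1, 1 − 0.37 + 0.37) = 1
¬C: Łukasiewicz ¬ gives 1 − 0.34 = 0.66
¬¬C: Łukasiewicz ¬ gives 1 − 0.66 = 0.34
((D ⊃ ¬(C ∨ ¬D)) ∧ ¬¬C) = min(1, 0.34) = 0.34
¬((D ⊃ ¬(C ∨ ¬D)) ∧ ¬¬C): Łukasiewicz ¬ gives 1 − 0.34 = 0.66
¬¬((D ⊃ ¬(C ∨ ¬D)) ∧ ¬¬C): Łukasiewicz ¬ gives 1 − 0.66 = 0.34
¬¬¬((D ⊃ ¬(C ∨ ¬D)) ∧ ¬¬C): Łukasiewicz ¬ gives 1 − 0.34 = 0.66
(A ∨ ¬¬¬((D ⊃ ¬(C ∨ ¬D)) ∧ ¬¬C)) = max(0.7, 0.66) = 0.7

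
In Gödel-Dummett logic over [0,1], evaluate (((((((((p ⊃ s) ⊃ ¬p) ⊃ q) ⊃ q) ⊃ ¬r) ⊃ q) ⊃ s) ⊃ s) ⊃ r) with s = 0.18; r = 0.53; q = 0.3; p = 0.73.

(p ⊃ s): 0.73 > 0.18, so result = 0.18
¬p: Gödel ¬ of 0.73 = 0 (operand ≠ 0)
((p ⊃ s) ⊃ ¬p): 0.18 > 0, so result = 0
(((p ⊃ s) ⊃ ¬p) ⊃ q): 0 ≤ 0.3, so result = 1
((((p ⊃ s) ⊃ ¬p) ⊃ q) ⊃ q): 1 > 0.3, so result = 0.3
¬r: Gödel ¬ of 0.53 = 0 (operand ≠ 0)
(((((p ⊃ s) ⊃ ¬p) ⊃ q) ⊃ q) ⊃ ¬r): 0.3 > 0, so result = 0
((((((p ⊃ s) ⊃ ¬p) ⊃ q) ⊃ q) ⊃ ¬r) ⊃ q): 0 ≤ 0.3, so result = 1
(((((((p ⊃ s) ⊃ ¬p) ⊃ q) ⊃ q) ⊃ ¬r) ⊃ q) ⊃ s): 1 > 0.18, so result = 0.18
((((((((p ⊃ s) ⊃ ¬p) ⊃ q) ⊃ q) ⊃ ¬r) ⊃ q) ⊃ s) ⊃ s): 0.18 ≤ 0.18, so result = 1
(((((((((p ⊃ s) ⊃ ¬p) ⊃ q) ⊃ q) ⊃ ¬r) ⊃ q) ⊃ s) ⊃ s) ⊃ r): 1 > 0.53, so result = 0.53

0.53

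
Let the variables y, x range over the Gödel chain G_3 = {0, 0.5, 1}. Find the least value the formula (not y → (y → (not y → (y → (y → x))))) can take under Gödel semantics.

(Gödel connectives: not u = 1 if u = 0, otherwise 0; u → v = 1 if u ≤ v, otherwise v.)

1.00

Every assignment gives 1. For instance at y = 0, x = 0:
  not y: Gödel ¬ of 0 = 1 (operand is 0)
  not y: Gödel ¬ of 0 = 1 (operand is 0)
  (y → x): 0 ≤ 0, so result = 1
  (y → (y → x)): 0 ≤ 1, so result = 1
  (not y → (y → (y → x))): 1 ≤ 1, so result = 1
  (y → (not y → (y → (y → x)))): 0 ≤ 1, so result = 1
  (not y → (y → (not y → (y → (y → x))))): 1 ≤ 1, so result = 1
All 9 assignments give value 1 — the formula is a G_3-tautology.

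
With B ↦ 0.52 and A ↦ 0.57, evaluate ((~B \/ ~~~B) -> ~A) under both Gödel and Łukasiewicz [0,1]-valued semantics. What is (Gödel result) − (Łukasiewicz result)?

0.05

Gödel evaluation:
  ~B: Gödel ¬ of 0.52 = 0 (operand ≠ 0)
  ~B: Gödel ¬ of 0.52 = 0 (operand ≠ 0)
  ~~B: Gödel ¬ of 0 = 1 (operand is 0)
  ~~~B: Gödel ¬ of 1 = 0 (operand ≠ 0)
  (~B \/ ~~~B) = max(0, 0) = 0
  ~A: Gödel ¬ of 0.57 = 0 (operand ≠ 0)
  ((~B \/ ~~~B) -> ~A): 0 ≤ 0, so result = 1
  Gödel value = 1
Łukasiewicz evaluation:
  ~B: Łukasiewicz ¬ gives 1 − 0.52 = 0.48
  ~B: Łukasiewicz ¬ gives 1 − 0.52 = 0.48
  ~~B: Łukasiewicz ¬ gives 1 − 0.48 = 0.52
  ~~~B: Łukasiewicz ¬ gives 1 − 0.52 = 0.48
  (~B \/ ~~~B) = max(0.48, 0.48) = 0.48
  ~A: Łukasiewicz ¬ gives 1 − 0.57 = 0.43
  ((~B \/ ~~~B) -> ~A): min(1, 1 − 0.48 + 0.43) = 0.95
  Łukasiewicz value = 0.95
Difference: 1 − 0.95 = 0.05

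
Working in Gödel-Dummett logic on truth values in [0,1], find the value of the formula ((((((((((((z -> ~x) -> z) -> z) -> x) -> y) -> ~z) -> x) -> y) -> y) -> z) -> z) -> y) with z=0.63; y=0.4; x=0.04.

~x: Gödel ¬ of 0.04 = 0 (operand ≠ 0)
(z -> ~x): 0.63 > 0, so result = 0
((z -> ~x) -> z): 0 ≤ 0.63, so result = 1
(((z -> ~x) -> z) -> z): 1 > 0.63, so result = 0.63
((((z -> ~x) -> z) -> z) -> x): 0.63 > 0.04, so result = 0.04
(((((z -> ~x) -> z) -> z) -> x) -> y): 0.04 ≤ 0.4, so result = 1
~z: Gödel ¬ of 0.63 = 0 (operand ≠ 0)
((((((z -> ~x) -> z) -> z) -> x) -> y) -> ~z): 1 > 0, so result = 0
(((((((z -> ~x) -> z) -> z) -> x) -> y) -> ~z) -> x): 0 ≤ 0.04, so result = 1
((((((((z -> ~x) -> z) -> z) -> x) -> y) -> ~z) -> x) -> y): 1 > 0.4, so result = 0.4
(((((((((z -> ~x) -> z) -> z) -> x) -> y) -> ~z) -> x) -> y) -> y): 0.4 ≤ 0.4, so result = 1
((((((((((z -> ~x) -> z) -> z) -> x) -> y) -> ~z) -> x) -> y) -> y) -> z): 1 > 0.63, so result = 0.63
(((((((((((z -> ~x) -> z) -> z) -> x) -> y) -> ~z) -> x) -> y) -> y) -> z) -> z): 0.63 ≤ 0.63, so result = 1
((((((((((((z -> ~x) -> z) -> z) -> x) -> y) -> ~z) -> x) -> y) -> y) -> z) -> z) -> y): 1 > 0.4, so result = 0.4

0.40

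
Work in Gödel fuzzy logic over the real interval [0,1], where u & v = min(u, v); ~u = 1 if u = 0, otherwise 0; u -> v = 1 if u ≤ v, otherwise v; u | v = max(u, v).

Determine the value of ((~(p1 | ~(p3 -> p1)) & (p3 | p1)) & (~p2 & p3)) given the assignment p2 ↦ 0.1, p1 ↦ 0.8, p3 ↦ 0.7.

0.00

(p3 -> p1): 0.7 ≤ 0.8, so result = 1
~(p3 -> p1): Gödel ¬ of 1 = 0 (operand ≠ 0)
(p1 | ~(p3 -> p1)) = max(0.8, 0) = 0.8
~(p1 | ~(p3 -> p1)): Gödel ¬ of 0.8 = 0 (operand ≠ 0)
(p3 | p1) = max(0.7, 0.8) = 0.8
(~(p1 | ~(p3 -> p1)) & (p3 | p1)) = min(0, 0.8) = 0
~p2: Gödel ¬ of 0.1 = 0 (operand ≠ 0)
(~p2 & p3) = min(0, 0.7) = 0
((~(p1 | ~(p3 -> p1)) & (p3 | p1)) & (~p2 & p3)) = min(0, 0) = 0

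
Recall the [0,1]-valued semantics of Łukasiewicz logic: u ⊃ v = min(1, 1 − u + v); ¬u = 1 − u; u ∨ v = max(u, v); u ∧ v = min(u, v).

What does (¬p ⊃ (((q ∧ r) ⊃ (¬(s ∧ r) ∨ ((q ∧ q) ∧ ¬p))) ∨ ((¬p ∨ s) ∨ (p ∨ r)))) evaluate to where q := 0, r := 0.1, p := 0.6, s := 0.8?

¬p: Łukasiewicz ¬ gives 1 − 0.6 = 0.4
(q ∧ r) = min(0, 0.1) = 0
(s ∧ r) = min(0.8, 0.1) = 0.1
¬(s ∧ r): Łukasiewicz ¬ gives 1 − 0.1 = 0.9
(q ∧ q) = min(0, 0) = 0
¬p: Łukasiewicz ¬ gives 1 − 0.6 = 0.4
((q ∧ q) ∧ ¬p) = min(0, 0.4) = 0
(¬(s ∧ r) ∨ ((q ∧ q) ∧ ¬p)) = max(0.9, 0) = 0.9
((q ∧ r) ⊃ (¬(s ∧ r) ∨ ((q ∧ q) ∧ ¬p))): min(1, 1 − 0 + 0.9) = 1
¬p: Łukasiewicz ¬ gives 1 − 0.6 = 0.4
(¬p ∨ s) = max(0.4, 0.8) = 0.8
(p ∨ r) = max(0.6, 0.1) = 0.6
((¬p ∨ s) ∨ (p ∨ r)) = max(0.8, 0.6) = 0.8
(((q ∧ r) ⊃ (¬(s ∧ r) ∨ ((q ∧ q) ∧ ¬p))) ∨ ((¬p ∨ s) ∨ (p ∨ r))) = max(1, 0.8) = 1
(¬p ⊃ (((q ∧ r) ⊃ (¬(s ∧ r) ∨ ((q ∧ q) ∧ ¬p))) ∨ ((¬p ∨ s) ∨ (p ∨ r)))): min(1, 1 − 0.4 + 1) = 1

1.00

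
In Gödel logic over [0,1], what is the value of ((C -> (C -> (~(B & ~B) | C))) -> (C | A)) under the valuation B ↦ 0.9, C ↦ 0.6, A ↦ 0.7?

~B: Gödel ¬ of 0.9 = 0 (operand ≠ 0)
(B & ~B) = min(0.9, 0) = 0
~(B & ~B): Gödel ¬ of 0 = 1 (operand is 0)
(~(B & ~B) | C) = max(1, 0.6) = 1
(C -> (~(B & ~B) | C)): 0.6 ≤ 1, so result = 1
(C -> (C -> (~(B & ~B) | C))): 0.6 ≤ 1, so result = 1
(C | A) = max(0.6, 0.7) = 0.7
((C -> (C -> (~(B & ~B) | C))) -> (C | A)): 1 > 0.7, so result = 0.7

0.70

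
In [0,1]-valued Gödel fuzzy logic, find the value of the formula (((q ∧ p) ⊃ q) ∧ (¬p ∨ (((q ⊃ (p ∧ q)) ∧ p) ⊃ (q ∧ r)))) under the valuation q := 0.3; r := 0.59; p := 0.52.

0.30

(q ∧ p) = min(0.3, 0.52) = 0.3
((q ∧ p) ⊃ q): 0.3 ≤ 0.3, so result = 1
¬p: Gödel ¬ of 0.52 = 0 (operand ≠ 0)
(p ∧ q) = min(0.52, 0.3) = 0.3
(q ⊃ (p ∧ q)): 0.3 ≤ 0.3, so result = 1
((q ⊃ (p ∧ q)) ∧ p) = min(1, 0.52) = 0.52
(q ∧ r) = min(0.3, 0.59) = 0.3
(((q ⊃ (p ∧ q)) ∧ p) ⊃ (q ∧ r)): 0.52 > 0.3, so result = 0.3
(¬p ∨ (((q ⊃ (p ∧ q)) ∧ p) ⊃ (q ∧ r))) = max(0, 0.3) = 0.3
(((q ∧ p) ⊃ q) ∧ (¬p ∨ (((q ⊃ (p ∧ q)) ∧ p) ⊃ (q ∧ r)))) = min(1, 0.3) = 0.3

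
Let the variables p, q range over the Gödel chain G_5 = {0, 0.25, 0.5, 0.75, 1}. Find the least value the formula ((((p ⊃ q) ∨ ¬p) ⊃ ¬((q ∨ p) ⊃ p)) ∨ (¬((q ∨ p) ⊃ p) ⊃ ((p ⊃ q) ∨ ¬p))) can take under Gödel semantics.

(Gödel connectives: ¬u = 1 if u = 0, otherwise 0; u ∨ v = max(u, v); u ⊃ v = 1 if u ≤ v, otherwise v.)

Every assignment gives 1. For instance at p = 0, q = 0:
  (p ⊃ q): 0 ≤ 0, so result = 1
  ¬p: Gödel ¬ of 0 = 1 (operand is 0)
  ((p ⊃ q) ∨ ¬p) = max(1, 1) = 1
  (q ∨ p) = max(0, 0) = 0
  ((q ∨ p) ⊃ p): 0 ≤ 0, so result = 1
  ¬((q ∨ p) ⊃ p): Gödel ¬ of 1 = 0 (operand ≠ 0)
  (((p ⊃ q) ∨ ¬p) ⊃ ¬((q ∨ p) ⊃ p)): 1 > 0, so result = 0
  (q ∨ p) = max(0, 0) = 0
  ((q ∨ p) ⊃ p): 0 ≤ 0, so result = 1
  ¬((q ∨ p) ⊃ p): Gödel ¬ of 1 = 0 (operand ≠ 0)
  (p ⊃ q): 0 ≤ 0, so result = 1
  ¬p: Gödel ¬ of 0 = 1 (operand is 0)
  ((p ⊃ q) ∨ ¬p) = max(1, 1) = 1
  (¬((q ∨ p) ⊃ p) ⊃ ((p ⊃ q) ∨ ¬p)): 0 ≤ 1, so result = 1
  ((((p ⊃ q) ∨ ¬p) ⊃ ¬((q ∨ p) ⊃ p)) ∨ (¬((q ∨ p) ⊃ p) ⊃ ((p ⊃ q) ∨ ¬p))) = max(0, 1) = 1
All 25 assignments give value 1 — the formula is a G_5-tautology.

1.00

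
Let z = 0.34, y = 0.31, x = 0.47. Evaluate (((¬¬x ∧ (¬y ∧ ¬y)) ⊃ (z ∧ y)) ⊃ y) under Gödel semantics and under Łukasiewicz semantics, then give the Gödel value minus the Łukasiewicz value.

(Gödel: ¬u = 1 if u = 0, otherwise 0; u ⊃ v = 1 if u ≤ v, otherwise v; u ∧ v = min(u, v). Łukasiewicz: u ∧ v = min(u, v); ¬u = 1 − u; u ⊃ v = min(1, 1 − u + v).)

-0.16

Gödel evaluation:
  ¬x: Gödel ¬ of 0.47 = 0 (operand ≠ 0)
  ¬¬x: Gödel ¬ of 0 = 1 (operand is 0)
  ¬y: Gödel ¬ of 0.31 = 0 (operand ≠ 0)
  ¬y: Gödel ¬ of 0.31 = 0 (operand ≠ 0)
  (¬y ∧ ¬y) = min(0, 0) = 0
  (¬¬x ∧ (¬y ∧ ¬y)) = min(1, 0) = 0
  (z ∧ y) = min(0.34, 0.31) = 0.31
  ((¬¬x ∧ (¬y ∧ ¬y)) ⊃ (z ∧ y)): 0 ≤ 0.31, so result = 1
  (((¬¬x ∧ (¬y ∧ ¬y)) ⊃ (z ∧ y)) ⊃ y): 1 > 0.31, so result = 0.31
  Gödel value = 0.31
Łukasiewicz evaluation:
  ¬x: Łukasiewicz ¬ gives 1 − 0.47 = 0.53
  ¬¬x: Łukasiewicz ¬ gives 1 − 0.53 = 0.47
  ¬y: Łukasiewicz ¬ gives 1 − 0.31 = 0.69
  ¬y: Łukasiewicz ¬ gives 1 − 0.31 = 0.69
  (¬y ∧ ¬y) = min(0.69, 0.69) = 0.69
  (¬¬x ∧ (¬y ∧ ¬y)) = min(0.47, 0.69) = 0.47
  (z ∧ y) = min(0.34, 0.31) = 0.31
  ((¬¬x ∧ (¬y ∧ ¬y)) ⊃ (z ∧ y)): min(1, 1 − 0.47 + 0.31) = 0.84
  (((¬¬x ∧ (¬y ∧ ¬y)) ⊃ (z ∧ y)) ⊃ y): min(1, 1 − 0.84 + 0.31) = 0.47
  Łukasiewicz value = 0.47
Difference: 0.31 − 0.47 = -0.16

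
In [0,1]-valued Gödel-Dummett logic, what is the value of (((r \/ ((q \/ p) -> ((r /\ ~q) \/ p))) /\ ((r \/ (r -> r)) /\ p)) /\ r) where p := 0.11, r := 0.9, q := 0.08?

0.11

(q \/ p) = max(0.08, 0.11) = 0.11
~q: Gödel ¬ of 0.08 = 0 (operand ≠ 0)
(r /\ ~q) = min(0.9, 0) = 0
((r /\ ~q) \/ p) = max(0, 0.11) = 0.11
((q \/ p) -> ((r /\ ~q) \/ p)): 0.11 ≤ 0.11, so result = 1
(r \/ ((q \/ p) -> ((r /\ ~q) \/ p))) = max(0.9, 1) = 1
(r -> r): 0.9 ≤ 0.9, so result = 1
(r \/ (r -> r)) = max(0.9, 1) = 1
((r \/ (r -> r)) /\ p) = min(1, 0.11) = 0.11
((r \/ ((q \/ p) -> ((r /\ ~q) \/ p))) /\ ((r \/ (r -> r)) /\ p)) = min(1, 0.11) = 0.11
(((r \/ ((q \/ p) -> ((r /\ ~q) \/ p))) /\ ((r \/ (r -> r)) /\ p)) /\ r) = min(0.11, 0.9) = 0.11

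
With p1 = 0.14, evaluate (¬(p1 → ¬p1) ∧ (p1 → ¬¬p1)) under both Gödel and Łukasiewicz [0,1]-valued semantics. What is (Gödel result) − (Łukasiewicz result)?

Gödel evaluation:
  ¬p1: Gödel ¬ of 0.14 = 0 (operand ≠ 0)
  (p1 → ¬p1): 0.14 > 0, so result = 0
  ¬(p1 → ¬p1): Gödel ¬ of 0 = 1 (operand is 0)
  ¬p1: Gödel ¬ of 0.14 = 0 (operand ≠ 0)
  ¬¬p1: Gödel ¬ of 0 = 1 (operand is 0)
  (p1 → ¬¬p1): 0.14 ≤ 1, so result = 1
  (¬(p1 → ¬p1) ∧ (p1 → ¬¬p1)) = min(1, 1) = 1
  Gödel value = 1
Łukasiewicz evaluation:
  ¬p1: Łukasiewicz ¬ gives 1 − 0.14 = 0.86
  (p1 → ¬p1): min(1, 1 − 0.14 + 0.86) = 1
  ¬(p1 → ¬p1): Łukasiewicz ¬ gives 1 − 1 = 0
  ¬p1: Łukasiewicz ¬ gives 1 − 0.14 = 0.86
  ¬¬p1: Łukasiewicz ¬ gives 1 − 0.86 = 0.14
  (p1 → ¬¬p1): min(1, 1 − 0.14 + 0.14) = 1
  (¬(p1 → ¬p1) ∧ (p1 → ¬¬p1)) = min(0, 1) = 0
  Łukasiewicz value = 0
Difference: 1 − 0 = 1.00

1.00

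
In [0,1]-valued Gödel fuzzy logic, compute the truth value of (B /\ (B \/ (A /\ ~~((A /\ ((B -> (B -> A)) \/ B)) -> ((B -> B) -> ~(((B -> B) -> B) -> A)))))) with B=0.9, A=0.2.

(B -> A): 0.9 > 0.2, so result = 0.2
(B -> (B -> A)): 0.9 > 0.2, so result = 0.2
((B -> (B -> A)) \/ B) = max(0.2, 0.9) = 0.9
(A /\ ((B -> (B -> A)) \/ B)) = min(0.2, 0.9) = 0.2
(B -> B): 0.9 ≤ 0.9, so result = 1
(B -> B): 0.9 ≤ 0.9, so result = 1
((B -> B) -> B): 1 > 0.9, so result = 0.9
(((B -> B) -> B) -> A): 0.9 > 0.2, so result = 0.2
~(((B -> B) -> B) -> A): Gödel ¬ of 0.2 = 0 (operand ≠ 0)
((B -> B) -> ~(((B -> B) -> B) -> A)): 1 > 0, so result = 0
((A /\ ((B -> (B -> A)) \/ B)) -> ((B -> B) -> ~(((B -> B) -> B) -> A))): 0.2 > 0, so result = 0
~((A /\ ((B -> (B -> A)) \/ B)) -> ((B -> B) -> ~(((B -> B) -> B) -> A))): Gödel ¬ of 0 = 1 (operand is 0)
~~((A /\ ((B -> (B -> A)) \/ B)) -> ((B -> B) -> ~(((B -> B) -> B) -> A))): Gödel ¬ of 1 = 0 (operand ≠ 0)
(A /\ ~~((A /\ ((B -> (B -> A)) \/ B)) -> ((B -> B) -> ~(((B -> B) -> B) -> A)))) = min(0.2, 0) = 0
(B \/ (A /\ ~~((A /\ ((B -> (B -> A)) \/ B)) -> ((B -> B) -> ~(((B -> B) -> B) -> A))))) = max(0.9, 0) = 0.9
(B /\ (B \/ (A /\ ~~((A /\ ((B -> (B -> A)) \/ B)) -> ((B -> B) -> ~(((B -> B) -> B) -> A)))))) = min(0.9, 0.9) = 0.9

0.90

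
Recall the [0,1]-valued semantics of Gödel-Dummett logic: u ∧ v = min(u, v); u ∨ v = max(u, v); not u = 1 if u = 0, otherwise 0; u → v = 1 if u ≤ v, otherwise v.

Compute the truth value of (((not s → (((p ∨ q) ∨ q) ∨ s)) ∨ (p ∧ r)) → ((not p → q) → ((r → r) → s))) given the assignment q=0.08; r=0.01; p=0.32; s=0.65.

0.65

not s: Gödel ¬ of 0.65 = 0 (operand ≠ 0)
(p ∨ q) = max(0.32, 0.08) = 0.32
((p ∨ q) ∨ q) = max(0.32, 0.08) = 0.32
(((p ∨ q) ∨ q) ∨ s) = max(0.32, 0.65) = 0.65
(not s → (((p ∨ q) ∨ q) ∨ s)): 0 ≤ 0.65, so result = 1
(p ∧ r) = min(0.32, 0.01) = 0.01
((not s → (((p ∨ q) ∨ q) ∨ s)) ∨ (p ∧ r)) = max(1, 0.01) = 1
not p: Gödel ¬ of 0.32 = 0 (operand ≠ 0)
(not p → q): 0 ≤ 0.08, so result = 1
(r → r): 0.01 ≤ 0.01, so result = 1
((r → r) → s): 1 > 0.65, so result = 0.65
((not p → q) → ((r → r) → s)): 1 > 0.65, so result = 0.65
(((not s → (((p ∨ q) ∨ q) ∨ s)) ∨ (p ∧ r)) → ((not p → q) → ((r → r) → s))): 1 > 0.65, so result = 0.65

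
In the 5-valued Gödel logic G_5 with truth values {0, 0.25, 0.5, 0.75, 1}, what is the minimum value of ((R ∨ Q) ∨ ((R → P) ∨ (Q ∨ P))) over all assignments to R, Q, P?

0.25

The minimum is attained at R = 0.25, Q = 0, P = 0:
  (R ∨ Q) = max(0.25, 0) = 0.25
  (R → P): 0.25 > 0, so result = 0
  (Q ∨ P) = max(0, 0) = 0
  ((R → P) ∨ (Q ∨ P)) = max(0, 0) = 0
  ((R ∨ Q) ∨ ((R → P) ∨ (Q ∨ P))) = max(0.25, 0) = 0.25
Checking all 125 assignments confirms none give a value below 0.25.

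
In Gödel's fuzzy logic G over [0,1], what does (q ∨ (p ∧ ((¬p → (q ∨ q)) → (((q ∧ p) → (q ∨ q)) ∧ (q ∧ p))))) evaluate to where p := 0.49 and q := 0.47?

0.47

¬p: Gödel ¬ of 0.49 = 0 (operand ≠ 0)
(q ∨ q) = max(0.47, 0.47) = 0.47
(¬p → (q ∨ q)): 0 ≤ 0.47, so result = 1
(q ∧ p) = min(0.47, 0.49) = 0.47
(q ∨ q) = max(0.47, 0.47) = 0.47
((q ∧ p) → (q ∨ q)): 0.47 ≤ 0.47, so result = 1
(q ∧ p) = min(0.47, 0.49) = 0.47
(((q ∧ p) → (q ∨ q)) ∧ (q ∧ p)) = min(1, 0.47) = 0.47
((¬p → (q ∨ q)) → (((q ∧ p) → (q ∨ q)) ∧ (q ∧ p))): 1 > 0.47, so result = 0.47
(p ∧ ((¬p → (q ∨ q)) → (((q ∧ p) → (q ∨ q)) ∧ (q ∧ p)))) = min(0.49, 0.47) = 0.47
(q ∨ (p ∧ ((¬p → (q ∨ q)) → (((q ∧ p) → (q ∨ q)) ∧ (q ∧ p))))) = max(0.47, 0.47) = 0.47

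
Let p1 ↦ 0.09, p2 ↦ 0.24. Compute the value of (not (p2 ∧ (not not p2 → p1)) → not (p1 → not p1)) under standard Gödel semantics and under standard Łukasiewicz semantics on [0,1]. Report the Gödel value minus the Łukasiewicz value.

Gödel evaluation:
  not p2: Gödel ¬ of 0.24 = 0 (operand ≠ 0)
  not not p2: Gödel ¬ of 0 = 1 (operand is 0)
  (not not p2 → p1): 1 > 0.09, so result = 0.09
  (p2 ∧ (not not p2 → p1)) = min(0.24, 0.09) = 0.09
  not (p2 ∧ (not not p2 → p1)): Gödel ¬ of 0.09 = 0 (operand ≠ 0)
  not p1: Gödel ¬ of 0.09 = 0 (operand ≠ 0)
  (p1 → not p1): 0.09 > 0, so result = 0
  not (p1 → not p1): Gödel ¬ of 0 = 1 (operand is 0)
  (not (p2 ∧ (not not p2 → p1)) → not (p1 → not p1)): 0 ≤ 1, so result = 1
  Gödel value = 1
Łukasiewicz evaluation:
  not p2: Łukasiewicz ¬ gives 1 − 0.24 = 0.76
  not not p2: Łukasiewicz ¬ gives 1 − 0.76 = 0.24
  (not not p2 → p1): min(1, 1 − 0.24 + 0.09) = 0.85
  (p2 ∧ (not not p2 → p1)) = min(0.24, 0.85) = 0.24
  not (p2 ∧ (not not p2 → p1)): Łukasiewicz ¬ gives 1 − 0.24 = 0.76
  not p1: Łukasiewicz ¬ gives 1 − 0.09 = 0.91
  (p1 → not p1): min(1, 1 − 0.09 + 0.91) = 1
  not (p1 → not p1): Łukasiewicz ¬ gives 1 − 1 = 0
  (not (p2 ∧ (not not p2 → p1)) → not (p1 → not p1)): min(1, 1 − 0.76 + 0) = 0.24
  Łukasiewicz value = 0.24
Difference: 1 − 0.24 = 0.76

0.76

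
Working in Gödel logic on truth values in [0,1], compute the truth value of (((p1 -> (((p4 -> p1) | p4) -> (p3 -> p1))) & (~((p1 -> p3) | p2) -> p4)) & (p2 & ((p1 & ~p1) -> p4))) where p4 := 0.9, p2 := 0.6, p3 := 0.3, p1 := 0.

0.60

(p4 -> p1): 0.9 > 0, so result = 0
((p4 -> p1) | p4) = max(0, 0.9) = 0.9
(p3 -> p1): 0.3 > 0, so result = 0
(((p4 -> p1) | p4) -> (p3 -> p1)): 0.9 > 0, so result = 0
(p1 -> (((p4 -> p1) | p4) -> (p3 -> p1))): 0 ≤ 0, so result = 1
(p1 -> p3): 0 ≤ 0.3, so result = 1
((p1 -> p3) | p2) = max(1, 0.6) = 1
~((p1 -> p3) | p2): Gödel ¬ of 1 = 0 (operand ≠ 0)
(~((p1 -> p3) | p2) -> p4): 0 ≤ 0.9, so result = 1
((p1 -> (((p4 -> p1) | p4) -> (p3 -> p1))) & (~((p1 -> p3) | p2) -> p4)) = min(1, 1) = 1
~p1: Gödel ¬ of 0 = 1 (operand is 0)
(p1 & ~p1) = min(0, 1) = 0
((p1 & ~p1) -> p4): 0 ≤ 0.9, so result = 1
(p2 & ((p1 & ~p1) -> p4)) = min(0.6, 1) = 0.6
(((p1 -> (((p4 -> p1) | p4) -> (p3 -> p1))) & (~((p1 -> p3) | p2) -> p4)) & (p2 & ((p1 & ~p1) -> p4))) = min(1, 0.6) = 0.6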